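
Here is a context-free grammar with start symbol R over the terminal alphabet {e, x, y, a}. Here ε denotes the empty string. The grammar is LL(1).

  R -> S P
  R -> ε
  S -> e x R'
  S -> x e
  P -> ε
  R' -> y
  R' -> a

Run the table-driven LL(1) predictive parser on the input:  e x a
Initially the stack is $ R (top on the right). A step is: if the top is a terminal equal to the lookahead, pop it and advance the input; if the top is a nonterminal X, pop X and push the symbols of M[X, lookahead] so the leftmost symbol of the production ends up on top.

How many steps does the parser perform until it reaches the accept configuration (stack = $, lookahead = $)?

7

     Stack       Input    Action
  1  $ R         e x a $  expand R -> S P
  2  $ P S       e x a $  expand S -> e x R'
  3  $ P R' x e  e x a $  match e
  4  $ P R' x    x a $    match x
  5  $ P R'      a $      expand R' -> a
  6  $ P a       a $      match a
  7  $ P         $        expand P -> ε
Accept reached after 7 steps.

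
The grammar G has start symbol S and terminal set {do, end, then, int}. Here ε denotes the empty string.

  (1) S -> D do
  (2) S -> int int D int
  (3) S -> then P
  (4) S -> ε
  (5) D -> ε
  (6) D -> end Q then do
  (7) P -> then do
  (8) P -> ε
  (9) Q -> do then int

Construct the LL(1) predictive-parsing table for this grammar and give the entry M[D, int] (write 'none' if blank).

D -> ε

FIRST(D) = {ε, end}
FIRST(P) = {ε, then}
FIRST(Q) = {do}
FIRST(S) = {ε, do, end, int, then}  (via D do)
FOLLOW(S) includes $ since S is the start symbol.
FOLLOW(D): in S->D do, D is followed by do with FIRST {do}; in S->int int D int, D is followed by int with FIRST {int}. Thus FOLLOW(D) = {do, int}.
For D -> ε: FIRST(ε) = {ε}, so it goes in M[D, t] for t ∈ {}; since ε ∈ FIRST, also for every t ∈ FOLLOW(D) = {do, int}.
For D -> end Q then do: FIRST(end Q then do) = {end}, so it goes in M[D, t] for t ∈ {end}.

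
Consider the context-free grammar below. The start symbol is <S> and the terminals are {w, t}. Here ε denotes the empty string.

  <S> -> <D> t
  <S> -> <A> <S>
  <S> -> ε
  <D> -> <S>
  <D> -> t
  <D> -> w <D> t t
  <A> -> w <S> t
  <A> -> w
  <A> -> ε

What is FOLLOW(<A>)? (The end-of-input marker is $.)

{$, t, w}

FIRST(<A>): from <A>->w <S> t we get {w}; from <A>->w we get {w}; from <A>->ε we get {ε}. So FIRST(<A>) = {ε, w}.
FIRST(<S>): from <S>-><D> t we get {t, w}; from <S>-><A> <S> we get {ε, t, w}; from <S>->ε we get {ε}. So FIRST(<S>) = {ε, t, w}.
FIRST(<D>): from <D>-><S> we get {ε, t, w}; from <D>->t we get {t}; from <D>->w <D> t t we get {w}. So FIRST(<D>) = {ε, t, w}.
FOLLOW(<S>) includes $ since <S> is the start symbol.
FOLLOW(<D>): in <S>-><D> t, <D> is followed by t with FIRST {t}; in <D>->w <D> t t, <D> is followed by t t with FIRST {t}. Thus FOLLOW(<D>) = {t}.
FOLLOW(<S>): in <S>-><A> <S>, the suffix after <S> is empty (adds nothing new); in <D>-><S>, the suffix after <S> is empty, so FOLLOW(<S>) ⊇ FOLLOW(<D>) = {t}; in <A>->w <S> t, <S> is followed by t with FIRST {t}. Thus FOLLOW(<S>) = {$, t}.
FOLLOW(<A>): in <S>-><A> <S>, <A> is followed by <S> with FIRST {ε, t, w}; in <S>-><A> <S>, the suffix after <A> is nullable, so FOLLOW(<A>) ⊇ FOLLOW(<S>) = {$, t}. Thus FOLLOW(<A>) = {$, t, w}.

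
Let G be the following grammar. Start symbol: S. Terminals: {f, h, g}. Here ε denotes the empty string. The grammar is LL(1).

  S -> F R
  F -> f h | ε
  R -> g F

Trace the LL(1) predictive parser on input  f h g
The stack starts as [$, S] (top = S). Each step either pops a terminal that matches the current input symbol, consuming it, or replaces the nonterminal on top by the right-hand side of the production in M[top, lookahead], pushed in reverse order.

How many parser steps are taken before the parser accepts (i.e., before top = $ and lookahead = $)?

     Stack    Input    Action
  1  $ S      f h g $  expand S -> F R
  2  $ R F    f h g $  expand F -> f h
  3  $ R h f  f h g $  match f
  4  $ R h    h g $    match h
  5  $ R      g $      expand R -> g F
  6  $ F g    g $      match g
  7  $ F      $        expand F -> ε
Accept reached after 7 steps.

7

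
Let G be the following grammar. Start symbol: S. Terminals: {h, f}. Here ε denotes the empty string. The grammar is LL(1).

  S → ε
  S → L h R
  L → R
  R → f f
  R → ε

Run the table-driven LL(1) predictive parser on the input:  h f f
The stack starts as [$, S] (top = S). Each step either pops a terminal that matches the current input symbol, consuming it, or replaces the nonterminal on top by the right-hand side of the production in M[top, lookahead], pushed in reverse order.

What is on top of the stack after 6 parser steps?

f

     Stack    Input    Action
  1  $ S      h f f $  expand S → L h R
  2  $ R h L  h f f $  expand L → R
  3  $ R h R  h f f $  expand R → ε
  4  $ R h    h f f $  match h
  5  $ R      f f $    expand R → f f
  6  $ f f    f f $    match f
Stack after step 6: $ f (top = f).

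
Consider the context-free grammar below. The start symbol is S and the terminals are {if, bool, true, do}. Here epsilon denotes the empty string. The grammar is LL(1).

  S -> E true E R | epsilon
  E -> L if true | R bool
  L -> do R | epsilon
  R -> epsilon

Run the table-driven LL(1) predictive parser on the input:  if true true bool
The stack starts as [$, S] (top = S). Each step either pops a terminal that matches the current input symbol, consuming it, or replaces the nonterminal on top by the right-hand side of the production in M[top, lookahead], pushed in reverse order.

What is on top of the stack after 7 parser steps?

R

     Stack                 Input                Action
  1  $ S                   if true true bool $  expand S -> E true E R
  2  $ R E true E          if true true bool $  expand E -> L if true
  3  $ R E true true if L  if true true bool $  expand L -> epsilon
  4  $ R E true true if    if true true bool $  match if
  5  $ R E true true       true true bool $     match true
  6  $ R E true            true bool $          match true
  7  $ R E                 bool $               expand E -> R bool
Stack after step 7: $ R bool R (top = R).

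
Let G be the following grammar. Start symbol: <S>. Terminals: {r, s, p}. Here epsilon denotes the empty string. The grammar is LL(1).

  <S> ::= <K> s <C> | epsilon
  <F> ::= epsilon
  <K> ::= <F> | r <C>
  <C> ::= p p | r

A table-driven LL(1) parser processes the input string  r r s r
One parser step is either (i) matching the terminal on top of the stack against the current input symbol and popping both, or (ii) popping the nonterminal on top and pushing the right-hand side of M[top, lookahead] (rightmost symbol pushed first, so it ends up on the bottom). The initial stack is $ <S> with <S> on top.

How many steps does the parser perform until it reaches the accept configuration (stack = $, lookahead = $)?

     Stack          Input      Action
  1  $ <S>          r r s r $  expand <S> ::= <K> s <C>
  2  $ <C> s <K>    r r s r $  expand <K> ::= r <C>
  3  $ <C> s <C> r  r r s r $  match r
  4  $ <C> s <C>    r s r $    expand <C> ::= r
  5  $ <C> s r      r s r $    match r
  6  $ <C> s        s r $      match s
  7  $ <C>          r $        expand <C> ::= r
  8  $ r            r $        match r
Accept reached after 8 steps.

8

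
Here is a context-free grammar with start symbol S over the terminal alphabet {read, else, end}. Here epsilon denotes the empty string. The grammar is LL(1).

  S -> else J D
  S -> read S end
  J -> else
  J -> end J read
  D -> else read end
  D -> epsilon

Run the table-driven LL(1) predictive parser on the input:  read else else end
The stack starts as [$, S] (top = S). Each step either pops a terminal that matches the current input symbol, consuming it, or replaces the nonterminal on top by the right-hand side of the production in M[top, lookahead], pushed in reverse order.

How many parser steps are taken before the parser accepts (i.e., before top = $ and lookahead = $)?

     Stack           Input                 Action
  1  $ S             read else else end $  expand S -> read S end
  2  $ end S read    read else else end $  match read
  3  $ end S         else else end $       expand S -> else J D
  4  $ end D J else  else else end $       match else
  5  $ end D J       else end $            expand J -> else
  6  $ end D else    else end $            match else
  7  $ end D         end $                 expand D -> epsilon
  8  $ end           end $                 match end
Accept reached after 8 steps.

8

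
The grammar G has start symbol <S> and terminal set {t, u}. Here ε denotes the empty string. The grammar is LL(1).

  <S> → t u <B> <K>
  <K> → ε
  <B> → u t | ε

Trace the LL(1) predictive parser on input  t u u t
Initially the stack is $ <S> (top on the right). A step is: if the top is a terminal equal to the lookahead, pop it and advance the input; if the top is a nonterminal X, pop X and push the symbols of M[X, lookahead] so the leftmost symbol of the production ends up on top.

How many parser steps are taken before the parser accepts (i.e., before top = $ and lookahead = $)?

step 1: stack=$ <S>  input=t u u t $  — expand <S> → t u <B> <K>
step 2: stack=$ <K> <B> u t  input=t u u t $  — match t
step 3: stack=$ <K> <B> u  input=u u t $  — match u
step 4: stack=$ <K> <B>  input=u t $  — expand <B> → u t
step 5: stack=$ <K> t u  input=u t $  — match u
step 6: stack=$ <K> t  input=t $  — match t
step 7: stack=$ <K>  input=$  — expand <K> → ε
Accept reached after 7 steps.

7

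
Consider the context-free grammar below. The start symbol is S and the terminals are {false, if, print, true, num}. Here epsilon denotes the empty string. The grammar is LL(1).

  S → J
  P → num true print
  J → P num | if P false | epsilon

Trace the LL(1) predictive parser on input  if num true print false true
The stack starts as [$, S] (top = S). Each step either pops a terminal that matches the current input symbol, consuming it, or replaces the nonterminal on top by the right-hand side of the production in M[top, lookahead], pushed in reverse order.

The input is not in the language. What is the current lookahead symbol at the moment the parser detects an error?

step 1: stack=$ S  input=if num true print false true $  — expand S → J
step 2: stack=$ J  input=if num true print false true $  — expand J → if P false
step 3: stack=$ false P if  input=if num true print false true $  — match if
step 4: stack=$ false P  input=num true print false true $  — expand P → num true print
step 5: stack=$ false print true num  input=num true print false true $  — match num
step 6: stack=$ false print true  input=true print false true $  — match true
step 7: stack=$ false print  input=print false true $  — match print
step 8: stack=$ false  input=false true $  — match false
step 9: stack=$  input=true $  — error: stack empty but input remains

true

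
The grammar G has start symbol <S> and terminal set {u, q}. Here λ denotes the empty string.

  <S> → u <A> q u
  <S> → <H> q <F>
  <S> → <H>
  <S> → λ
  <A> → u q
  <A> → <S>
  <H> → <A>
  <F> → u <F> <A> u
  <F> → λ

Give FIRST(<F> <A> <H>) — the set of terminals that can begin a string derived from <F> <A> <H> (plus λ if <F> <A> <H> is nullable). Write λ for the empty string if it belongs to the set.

FIRST(<F>): from <F>→u <F> <A> u we get {u}; from <F>→λ we get {λ}. So FIRST(<F>) = {λ, u}.
FIRST(<S>): from <S>→u <A> q u we get {u}; from <S>→<H> q <F> we get {q, u}; from <S>→<H> we get {λ, q, u}; from <S>→λ we get {λ}. So FIRST(<S>) = {λ, q, u}.
FIRST(<A>): from <A>→u q we get {u}; from <A>→<S> we get {λ, q, u}. So FIRST(<A>) = {λ, q, u}.
FIRST(<H>): from <H>→<A> we get {λ, q, u}. So FIRST(<H>) = {λ, q, u}.
FIRST(<F> <A> <H>): take FIRST of each symbol in turn, carrying on past any symbol whose FIRST contains λ; result {λ, q, u}.

{λ, q, u}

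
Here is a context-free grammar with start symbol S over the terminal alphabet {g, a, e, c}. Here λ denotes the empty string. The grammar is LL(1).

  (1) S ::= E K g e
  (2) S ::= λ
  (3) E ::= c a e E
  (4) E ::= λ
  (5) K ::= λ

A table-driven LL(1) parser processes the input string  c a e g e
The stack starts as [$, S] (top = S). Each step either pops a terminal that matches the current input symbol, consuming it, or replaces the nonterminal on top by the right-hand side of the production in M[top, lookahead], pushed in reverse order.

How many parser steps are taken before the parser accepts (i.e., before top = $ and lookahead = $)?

     Stack            Input        Action
  1  $ S              c a e g e $  expand S ::= E K g e
  2  $ e g K E        c a e g e $  expand E ::= c a e E
  3  $ e g K E e a c  c a e g e $  match c
  4  $ e g K E e a    a e g e $    match a
  5  $ e g K E e      e g e $      match e
  6  $ e g K E        g e $        expand E ::= λ
  7  $ e g K          g e $        expand K ::= λ
  8  $ e g            g e $        match g
  9  $ e              e $          match e
Accept reached after 9 steps.

9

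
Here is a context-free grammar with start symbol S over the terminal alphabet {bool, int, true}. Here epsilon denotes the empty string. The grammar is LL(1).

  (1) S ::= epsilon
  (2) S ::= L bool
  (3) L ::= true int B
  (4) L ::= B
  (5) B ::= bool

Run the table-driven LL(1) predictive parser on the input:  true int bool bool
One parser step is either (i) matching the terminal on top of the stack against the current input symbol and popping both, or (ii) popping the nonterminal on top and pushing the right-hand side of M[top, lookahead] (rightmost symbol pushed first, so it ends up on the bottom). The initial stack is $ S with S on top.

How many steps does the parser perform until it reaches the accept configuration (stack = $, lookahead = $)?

     Stack              Input                 Action
  1  $ S                true int bool bool $  expand S ::= L bool
  2  $ bool L           true int bool bool $  expand L ::= true int B
  3  $ bool B int true  true int bool bool $  match true
  4  $ bool B int       int bool bool $       match int
  5  $ bool B           bool bool $           expand B ::= bool
  6  $ bool bool        bool bool $           match bool
  7  $ bool             bool $                match bool
Accept reached after 7 steps.

7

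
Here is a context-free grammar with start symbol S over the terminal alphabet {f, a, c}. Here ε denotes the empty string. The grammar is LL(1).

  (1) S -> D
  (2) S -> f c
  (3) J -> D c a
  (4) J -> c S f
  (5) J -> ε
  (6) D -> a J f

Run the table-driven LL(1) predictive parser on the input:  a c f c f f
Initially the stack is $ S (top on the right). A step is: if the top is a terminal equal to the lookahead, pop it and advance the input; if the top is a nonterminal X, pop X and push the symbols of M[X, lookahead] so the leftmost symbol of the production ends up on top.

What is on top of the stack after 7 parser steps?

step 1: stack=$ S  input=a c f c f f $  — expand S -> D
step 2: stack=$ D  input=a c f c f f $  — expand D -> a J f
step 3: stack=$ f J a  input=a c f c f f $  — match a
step 4: stack=$ f J  input=c f c f f $  — expand J -> c S f
step 5: stack=$ f f S c  input=c f c f f $  — match c
step 6: stack=$ f f S  input=f c f f $  — expand S -> f c
step 7: stack=$ f f c f  input=f c f f $  — match f
Stack after step 7: $ f f c (top = c).

c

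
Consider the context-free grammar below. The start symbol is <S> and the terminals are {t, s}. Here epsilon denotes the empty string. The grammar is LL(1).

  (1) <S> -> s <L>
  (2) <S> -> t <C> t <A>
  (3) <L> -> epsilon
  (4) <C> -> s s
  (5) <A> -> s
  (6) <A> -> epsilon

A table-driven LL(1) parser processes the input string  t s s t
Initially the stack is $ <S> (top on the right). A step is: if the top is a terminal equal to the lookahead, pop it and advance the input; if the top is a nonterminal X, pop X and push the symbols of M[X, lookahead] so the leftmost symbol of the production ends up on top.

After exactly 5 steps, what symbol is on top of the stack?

step 1: stack=$ <S>  input=t s s t $  — expand <S> -> t <C> t <A>
step 2: stack=$ <A> t <C> t  input=t s s t $  — match t
step 3: stack=$ <A> t <C>  input=s s t $  — expand <C> -> s s
step 4: stack=$ <A> t s s  input=s s t $  — match s
step 5: stack=$ <A> t s  input=s t $  — match s
Stack after step 5: $ <A> t (top = t).

t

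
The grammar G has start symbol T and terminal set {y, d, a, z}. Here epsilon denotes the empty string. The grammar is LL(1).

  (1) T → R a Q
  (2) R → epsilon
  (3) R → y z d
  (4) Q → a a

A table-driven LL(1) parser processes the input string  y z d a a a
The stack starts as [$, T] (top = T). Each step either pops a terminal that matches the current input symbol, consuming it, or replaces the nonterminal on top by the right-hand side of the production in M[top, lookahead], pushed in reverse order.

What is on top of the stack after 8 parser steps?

     Stack        Input          Action
  1  $ T          y z d a a a $  expand T → R a Q
  2  $ Q a R      y z d a a a $  expand R → y z d
  3  $ Q a d z y  y z d a a a $  match y
  4  $ Q a d z    z d a a a $    match z
  5  $ Q a d      d a a a $      match d
  6  $ Q a        a a a $        match a
  7  $ Q          a a $          expand Q → a a
  8  $ a a        a a $          match a
Stack after step 8: $ a (top = a).

a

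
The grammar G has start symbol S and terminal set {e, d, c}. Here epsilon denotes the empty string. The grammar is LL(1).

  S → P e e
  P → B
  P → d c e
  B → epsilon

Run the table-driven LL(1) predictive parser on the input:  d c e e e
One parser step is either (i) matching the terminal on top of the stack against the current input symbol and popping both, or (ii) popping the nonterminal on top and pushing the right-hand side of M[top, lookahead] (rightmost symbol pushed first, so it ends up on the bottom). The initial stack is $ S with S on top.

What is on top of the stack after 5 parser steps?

step 1: stack=$ S  input=d c e e e $  — expand S → P e e
step 2: stack=$ e e P  input=d c e e e $  — expand P → d c e
step 3: stack=$ e e e c d  input=d c e e e $  — match d
step 4: stack=$ e e e c  input=c e e e $  — match c
step 5: stack=$ e e e  input=e e e $  — match e
Stack after step 5: $ e e (top = e).

e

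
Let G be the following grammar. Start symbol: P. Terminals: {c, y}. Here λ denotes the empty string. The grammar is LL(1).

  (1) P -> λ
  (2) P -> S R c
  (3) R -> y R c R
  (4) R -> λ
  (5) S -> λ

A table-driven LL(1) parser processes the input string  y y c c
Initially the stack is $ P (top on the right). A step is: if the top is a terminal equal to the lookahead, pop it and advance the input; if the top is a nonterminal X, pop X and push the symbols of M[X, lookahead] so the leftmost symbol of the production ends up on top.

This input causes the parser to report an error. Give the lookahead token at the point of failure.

step 1: stack=$ P  input=y y c c $  — expand P -> S R c
step 2: stack=$ c R S  input=y y c c $  — expand S -> λ
step 3: stack=$ c R  input=y y c c $  — expand R -> y R c R
step 4: stack=$ c R c R y  input=y y c c $  — match y
step 5: stack=$ c R c R  input=y c c $  — expand R -> y R c R
step 6: stack=$ c R c R c R y  input=y c c $  — match y
step 7: stack=$ c R c R c R  input=c c $  — expand R -> λ
step 8: stack=$ c R c R c  input=c c $  — match c
step 9: stack=$ c R c R  input=c $  — expand R -> λ
step 10: stack=$ c R c  input=c $  — match c
step 11: stack=$ c R  input=$  — error: M[R, $] is empty

$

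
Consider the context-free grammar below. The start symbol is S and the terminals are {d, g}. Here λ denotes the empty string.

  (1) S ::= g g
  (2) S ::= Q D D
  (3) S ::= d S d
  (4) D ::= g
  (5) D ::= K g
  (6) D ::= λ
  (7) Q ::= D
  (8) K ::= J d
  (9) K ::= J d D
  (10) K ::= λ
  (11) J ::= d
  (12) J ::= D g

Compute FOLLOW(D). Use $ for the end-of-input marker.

{$, d, g}

FIRST(S) = {λ, d, g}  (via Q D D)
FIRST(D) = {λ, d, g}  (via K g)
FIRST(Q) = {λ, d, g}  (via D)
FIRST(J) = {d, g}  (via D g)
FIRST(K) = {λ, d, g}  (via J d, J d D)
FOLLOW(S) includes $ since S is the start symbol.
FOLLOW(S): in S::=d S d, S is followed by d with FIRST {d}. Thus FOLLOW(S) = {$, d}.
FOLLOW(Q): in S::=Q D D, Q is followed by D D with FIRST {λ, d, g}; in S::=Q D D, the suffix after Q is nullable, so FOLLOW(Q) ⊇ FOLLOW(S) = {$, d}. Thus FOLLOW(Q) = {$, d, g}.
FOLLOW(K): in D::=K g, K is followed by g with FIRST {g}. Thus FOLLOW(K) = {g}.
FOLLOW(D): in S::=Q D D (occurrence 1), D is followed by D with FIRST {λ, d, g}; in S::=Q D D (occurrence 1), the suffix after D is nullable, so FOLLOW(D) ⊇ FOLLOW(S) = {$, d}; in S::=Q D D (occurrence 2), the suffix after D is empty, so FOLLOW(D) ⊇ FOLLOW(S) = {$, d}; in Q::=D, the suffix after D is empty, so FOLLOW(D) ⊇ FOLLOW(Q) = {$, d, g}; in K::=J d D, the suffix after D is empty, so FOLLOW(D) ⊇ FOLLOW(K) = {g}; in J::=D g, D is followed by g with FIRST {g}. Thus FOLLOW(D) = {$, d, g}.
FOLLOW(J): in K::=J d, J is followed by d with FIRST {d}; in K::=J d D, J is followed by d D with FIRST {d}. Thus FOLLOW(J) = {d}.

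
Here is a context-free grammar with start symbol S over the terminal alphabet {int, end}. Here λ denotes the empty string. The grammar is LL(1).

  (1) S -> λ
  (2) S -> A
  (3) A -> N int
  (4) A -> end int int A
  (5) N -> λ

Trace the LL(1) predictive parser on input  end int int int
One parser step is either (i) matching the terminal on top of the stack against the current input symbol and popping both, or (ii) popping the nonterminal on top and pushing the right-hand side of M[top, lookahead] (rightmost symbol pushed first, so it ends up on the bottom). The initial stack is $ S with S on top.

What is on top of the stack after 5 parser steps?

A

step 1: stack=$ S  input=end int int int $  — expand S -> A
step 2: stack=$ A  input=end int int int $  — expand A -> end int int A
step 3: stack=$ A int int end  input=end int int int $  — match end
step 4: stack=$ A int int  input=int int int $  — match int
step 5: stack=$ A int  input=int int $  — match int
Stack after step 5: $ A (top = A).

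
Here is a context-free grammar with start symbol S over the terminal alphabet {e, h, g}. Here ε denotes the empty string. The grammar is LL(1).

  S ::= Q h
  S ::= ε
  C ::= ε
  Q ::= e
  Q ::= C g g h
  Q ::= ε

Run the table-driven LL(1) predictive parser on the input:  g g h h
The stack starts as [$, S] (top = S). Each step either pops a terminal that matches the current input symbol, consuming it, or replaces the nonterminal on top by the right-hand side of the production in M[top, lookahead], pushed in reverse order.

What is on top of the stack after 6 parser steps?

h

     Stack        Input      Action
  1  $ S          g g h h $  expand S ::= Q h
  2  $ h Q        g g h h $  expand Q ::= C g g h
  3  $ h h g g C  g g h h $  expand C ::= ε
  4  $ h h g g    g g h h $  match g
  5  $ h h g      g h h $    match g
  6  $ h h        h h $      match h
Stack after step 6: $ h (top = h).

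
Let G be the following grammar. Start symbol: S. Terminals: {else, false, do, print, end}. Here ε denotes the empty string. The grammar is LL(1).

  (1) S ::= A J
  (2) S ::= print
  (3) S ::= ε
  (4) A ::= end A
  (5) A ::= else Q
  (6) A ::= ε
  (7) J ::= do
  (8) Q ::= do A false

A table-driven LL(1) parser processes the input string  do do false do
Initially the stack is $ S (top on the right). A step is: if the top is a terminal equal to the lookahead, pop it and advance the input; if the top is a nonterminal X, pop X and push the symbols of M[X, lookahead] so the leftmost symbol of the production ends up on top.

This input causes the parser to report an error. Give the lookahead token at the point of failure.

step 1: stack=$ S  input=do do false do $  — expand S ::= A J
step 2: stack=$ J A  input=do do false do $  — expand A ::= ε
step 3: stack=$ J  input=do do false do $  — expand J ::= do
step 4: stack=$ do  input=do do false do $  — match do
step 5: stack=$  input=do false do $  — error: stack empty but input remains

do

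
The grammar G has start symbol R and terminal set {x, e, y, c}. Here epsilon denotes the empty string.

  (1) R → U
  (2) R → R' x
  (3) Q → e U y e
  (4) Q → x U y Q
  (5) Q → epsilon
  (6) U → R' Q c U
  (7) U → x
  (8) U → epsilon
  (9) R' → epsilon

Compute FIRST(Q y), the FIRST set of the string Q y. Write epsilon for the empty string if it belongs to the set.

FIRST(Q) = {epsilon, e, x}
FIRST(R') = {epsilon}
FIRST(U) = {epsilon, c, e, x}  (via R' Q c U)
FIRST(R) = {epsilon, c, e, x}  (via U, R' x)
FIRST(Q y): take FIRST of each symbol in turn, carrying on past any symbol whose FIRST contains epsilon; result {e, x, y}.

{e, x, y}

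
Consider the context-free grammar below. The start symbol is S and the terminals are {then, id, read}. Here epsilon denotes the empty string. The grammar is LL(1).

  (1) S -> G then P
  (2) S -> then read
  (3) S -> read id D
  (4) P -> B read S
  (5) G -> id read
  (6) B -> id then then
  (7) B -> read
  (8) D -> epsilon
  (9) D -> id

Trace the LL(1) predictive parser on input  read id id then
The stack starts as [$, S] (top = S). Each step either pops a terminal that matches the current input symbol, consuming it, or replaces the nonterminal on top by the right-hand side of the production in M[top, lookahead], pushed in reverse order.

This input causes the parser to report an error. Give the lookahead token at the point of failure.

step 1: stack=$ S  input=read id id then $  — expand S -> read id D
step 2: stack=$ D id read  input=read id id then $  — match read
step 3: stack=$ D id  input=id id then $  — match id
step 4: stack=$ D  input=id then $  — expand D -> id
step 5: stack=$ id  input=id then $  — match id
step 6: stack=$  input=then $  — error: stack empty but input remains

then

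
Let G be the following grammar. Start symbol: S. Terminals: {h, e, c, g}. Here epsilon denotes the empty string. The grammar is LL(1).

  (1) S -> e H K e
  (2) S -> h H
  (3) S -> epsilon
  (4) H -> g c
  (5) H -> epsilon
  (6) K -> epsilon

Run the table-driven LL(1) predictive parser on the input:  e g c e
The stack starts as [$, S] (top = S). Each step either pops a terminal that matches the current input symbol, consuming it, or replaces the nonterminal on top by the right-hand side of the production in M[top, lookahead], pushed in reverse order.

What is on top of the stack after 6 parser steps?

step 1: stack=$ S  input=e g c e $  — expand S -> e H K e
step 2: stack=$ e K H e  input=e g c e $  — match e
step 3: stack=$ e K H  input=g c e $  — expand H -> g c
step 4: stack=$ e K c g  input=g c e $  — match g
step 5: stack=$ e K c  input=c e $  — match c
step 6: stack=$ e K  input=e $  — expand K -> epsilon
Stack after step 6: $ e (top = e).

e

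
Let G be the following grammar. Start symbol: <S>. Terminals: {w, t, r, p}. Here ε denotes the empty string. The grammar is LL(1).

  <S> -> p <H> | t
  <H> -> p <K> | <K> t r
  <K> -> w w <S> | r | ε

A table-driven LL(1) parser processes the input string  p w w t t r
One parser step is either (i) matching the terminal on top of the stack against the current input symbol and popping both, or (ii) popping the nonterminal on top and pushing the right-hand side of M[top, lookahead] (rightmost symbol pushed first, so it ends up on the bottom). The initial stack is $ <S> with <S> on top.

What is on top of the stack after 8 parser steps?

t

step 1: stack=$ <S>  input=p w w t t r $  — expand <S> -> p <H>
step 2: stack=$ <H> p  input=p w w t t r $  — match p
step 3: stack=$ <H>  input=w w t t r $  — expand <H> -> <K> t r
step 4: stack=$ r t <K>  input=w w t t r $  — expand <K> -> w w <S>
step 5: stack=$ r t <S> w w  input=w w t t r $  — match w
step 6: stack=$ r t <S> w  input=w t t r $  — match w
step 7: stack=$ r t <S>  input=t t r $  — expand <S> -> t
step 8: stack=$ r t t  input=t t r $  — match t
Stack after step 8: $ r t (top = t).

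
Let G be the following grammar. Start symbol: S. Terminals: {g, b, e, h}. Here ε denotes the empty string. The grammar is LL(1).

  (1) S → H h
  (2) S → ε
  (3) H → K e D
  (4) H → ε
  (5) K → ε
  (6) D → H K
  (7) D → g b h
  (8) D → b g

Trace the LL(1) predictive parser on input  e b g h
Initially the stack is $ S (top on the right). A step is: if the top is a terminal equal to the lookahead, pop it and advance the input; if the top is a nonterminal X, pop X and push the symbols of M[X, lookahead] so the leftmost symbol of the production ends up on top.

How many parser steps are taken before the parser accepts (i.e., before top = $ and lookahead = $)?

     Stack      Input      Action
  1  $ S        e b g h $  expand S → H h
  2  $ h H      e b g h $  expand H → K e D
  3  $ h D e K  e b g h $  expand K → ε
  4  $ h D e    e b g h $  match e
  5  $ h D      b g h $    expand D → b g
  6  $ h g b    b g h $    match b
  7  $ h g      g h $      match g
  8  $ h        h $        match h
Accept reached after 8 steps.

8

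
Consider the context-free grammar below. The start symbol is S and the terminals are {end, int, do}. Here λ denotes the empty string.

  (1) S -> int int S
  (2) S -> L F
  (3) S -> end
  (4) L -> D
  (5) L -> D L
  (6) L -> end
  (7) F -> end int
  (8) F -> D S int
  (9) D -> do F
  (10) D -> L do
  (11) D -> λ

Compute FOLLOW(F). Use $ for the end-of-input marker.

FIRST(S) = {do, end, int}  (via L F)
FIRST(L) = {λ, do, end}  (via D, D L)
FIRST(D) = {λ, do, end}  (via L do)
FIRST(F) = {do, end, int}  (via D S int)
FOLLOW(S) includes $ since S is the start symbol.
FOLLOW(S): in S->int int S, the suffix after S is empty (adds nothing new); in F->D S int, S is followed by int with FIRST {int}. Thus FOLLOW(S) = {$, int}.
FOLLOW(L): in S->L F, L is followed by F with FIRST {do, end, int}; in L->D L, the suffix after L is empty (adds nothing new); in D->L do, L is followed by do with FIRST {do}. Thus FOLLOW(L) = {do, end, int}.
FOLLOW(D): in L->D, the suffix after D is empty, so FOLLOW(D) ⊇ FOLLOW(L) = {do, end, int}; in L->D L, D is followed by L with FIRST {λ, do, end}; in L->D L, the suffix after D is nullable, so FOLLOW(D) ⊇ FOLLOW(L) = {do, end, int}; in F->D S int, D is followed by S int with FIRST {do, end, int}. Thus FOLLOW(D) = {do, end, int}.
FOLLOW(F): in S->L F, the suffix after F is empty, so FOLLOW(F) ⊇ FOLLOW(S) = {$, int}; in D->do F, the suffix after F is empty, so FOLLOW(F) ⊇ FOLLOW(D) = {do, end, int}. Thus FOLLOW(F) = {$, do, end, int}.

{$, do, end, int}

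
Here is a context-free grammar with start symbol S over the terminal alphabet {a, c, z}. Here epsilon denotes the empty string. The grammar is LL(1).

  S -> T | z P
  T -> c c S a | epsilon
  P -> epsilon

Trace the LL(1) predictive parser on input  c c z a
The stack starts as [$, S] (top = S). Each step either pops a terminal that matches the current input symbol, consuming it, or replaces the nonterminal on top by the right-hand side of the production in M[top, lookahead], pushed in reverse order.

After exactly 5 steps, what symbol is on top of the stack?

z

     Stack      Input      Action
  1  $ S        c c z a $  expand S -> T
  2  $ T        c c z a $  expand T -> c c S a
  3  $ a S c c  c c z a $  match c
  4  $ a S c    c z a $    match c
  5  $ a S      z a $      expand S -> z P
Stack after step 5: $ a P z (top = z).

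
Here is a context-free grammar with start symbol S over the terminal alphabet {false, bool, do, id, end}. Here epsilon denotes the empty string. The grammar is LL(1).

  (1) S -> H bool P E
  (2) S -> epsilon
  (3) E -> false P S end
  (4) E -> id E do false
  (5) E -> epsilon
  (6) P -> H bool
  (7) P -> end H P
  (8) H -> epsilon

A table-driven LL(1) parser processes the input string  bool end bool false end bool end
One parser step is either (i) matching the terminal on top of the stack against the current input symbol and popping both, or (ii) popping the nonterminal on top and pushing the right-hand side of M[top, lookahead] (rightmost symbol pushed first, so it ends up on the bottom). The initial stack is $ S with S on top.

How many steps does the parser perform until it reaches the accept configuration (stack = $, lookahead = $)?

step 1: stack=$ S  input=bool end bool false end bool end $  — expand S -> H bool P E
step 2: stack=$ E P bool H  input=bool end bool false end bool end $  — expand H -> epsilon
step 3: stack=$ E P bool  input=bool end bool false end bool end $  — match bool
step 4: stack=$ E P  input=end bool false end bool end $  — expand P -> end H P
step 5: stack=$ E P H end  input=end bool false end bool end $  — match end
step 6: stack=$ E P H  input=bool false end bool end $  — expand H -> epsilon
step 7: stack=$ E P  input=bool false end bool end $  — expand P -> H bool
step 8: stack=$ E bool H  input=bool false end bool end $  — expand H -> epsilon
step 9: stack=$ E bool  input=bool false end bool end $  — match bool
step 10: stack=$ E  input=false end bool end $  — expand E -> false P S end
step 11: stack=$ end S P false  input=false end bool end $  — match false
step 12: stack=$ end S P  input=end bool end $  — expand P -> end H P
step 13: stack=$ end S P H end  input=end bool end $  — match end
step 14: stack=$ end S P H  input=bool end $  — expand H -> epsilon
step 15: stack=$ end S P  input=bool end $  — expand P -> H bool
step 16: stack=$ end S bool H  input=bool end $  — expand H -> epsilon
step 17: stack=$ end S bool  input=bool end $  — match bool
step 18: stack=$ end S  input=end $  — expand S -> epsilon
step 19: stack=$ end  input=end $  — match end
Accept reached after 19 steps.

19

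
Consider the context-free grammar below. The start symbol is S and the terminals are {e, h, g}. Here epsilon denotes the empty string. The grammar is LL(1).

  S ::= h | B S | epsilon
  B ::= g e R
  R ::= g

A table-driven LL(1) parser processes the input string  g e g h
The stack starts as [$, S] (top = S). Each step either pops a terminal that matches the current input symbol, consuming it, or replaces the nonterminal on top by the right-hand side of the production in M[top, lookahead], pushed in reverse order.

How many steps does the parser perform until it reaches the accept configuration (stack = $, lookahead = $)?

     Stack      Input      Action
  1  $ S        g e g h $  expand S ::= B S
  2  $ S B      g e g h $  expand B ::= g e R
  3  $ S R e g  g e g h $  match g
  4  $ S R e    e g h $    match e
  5  $ S R      g h $      expand R ::= g
  6  $ S g      g h $      match g
  7  $ S        h $        expand S ::= h
  8  $ h        h $        match h
Accept reached after 8 steps.

8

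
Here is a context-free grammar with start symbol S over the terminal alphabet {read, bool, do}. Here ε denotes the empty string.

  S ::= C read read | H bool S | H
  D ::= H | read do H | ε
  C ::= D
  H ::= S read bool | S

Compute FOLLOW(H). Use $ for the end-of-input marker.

{$, bool, read}

FIRST(S) = {read}  (via C read read, H bool S, H)
FIRST(H) = {read}  (via S read bool, S)
FIRST(D) = {ε, read}  (via H)
FIRST(C) = {ε, read}  (via D)
FOLLOW(S) includes $ since S is the start symbol.
FOLLOW(C): in S::=C read read, C is followed by read read with FIRST {read}. Thus FOLLOW(C) = {read}.
FOLLOW(D): in C::=D, the suffix after D is empty, so FOLLOW(D) ⊇ FOLLOW(C) = {read}. Thus FOLLOW(D) = {read}.
FOLLOW(S): in S::=H bool S, the suffix after S is empty (adds nothing new); in H::=S read bool, S is followed by read bool with FIRST {read}; in H::=S, the suffix after S is empty, so FOLLOW(S) ⊇ FOLLOW(H) = {$, bool, read}. Thus FOLLOW(S) = {$, bool, read}.
FOLLOW(H): in S::=H bool S, H is followed by bool S with FIRST {bool}; in S::=H, the suffix after H is empty, so FOLLOW(H) ⊇ FOLLOW(S) = {$, bool, read}; in D::=H, the suffix after H is empty, so FOLLOW(H) ⊇ FOLLOW(D) = {read}; in D::=read do H, the suffix after H is empty, so FOLLOW(H) ⊇ FOLLOW(D) = {read}. Thus FOLLOW(H) = {$, bool, read}.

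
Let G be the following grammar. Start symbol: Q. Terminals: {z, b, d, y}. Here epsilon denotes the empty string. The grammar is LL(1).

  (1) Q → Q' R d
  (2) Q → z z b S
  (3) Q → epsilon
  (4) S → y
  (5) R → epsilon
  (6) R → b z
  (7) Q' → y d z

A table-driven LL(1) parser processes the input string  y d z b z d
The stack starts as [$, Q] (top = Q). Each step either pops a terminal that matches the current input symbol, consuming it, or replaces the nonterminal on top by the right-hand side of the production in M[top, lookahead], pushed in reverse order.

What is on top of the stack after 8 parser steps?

d

     Stack        Input          Action
  1  $ Q          y d z b z d $  expand Q → Q' R d
  2  $ d R Q'     y d z b z d $  expand Q' → y d z
  3  $ d R z d y  y d z b z d $  match y
  4  $ d R z d    d z b z d $    match d
  5  $ d R z      z b z d $      match z
  6  $ d R        b z d $        expand R → b z
  7  $ d z b      b z d $        match b
  8  $ d z        z d $          match z
Stack after step 8: $ d (top = d).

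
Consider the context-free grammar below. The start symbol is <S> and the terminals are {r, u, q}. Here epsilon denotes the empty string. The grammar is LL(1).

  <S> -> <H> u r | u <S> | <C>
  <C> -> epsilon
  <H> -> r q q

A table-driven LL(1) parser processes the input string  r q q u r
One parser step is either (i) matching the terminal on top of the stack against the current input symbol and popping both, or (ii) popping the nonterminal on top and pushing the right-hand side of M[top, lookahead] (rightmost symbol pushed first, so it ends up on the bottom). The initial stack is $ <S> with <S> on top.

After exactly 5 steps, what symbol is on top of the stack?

u

step 1: stack=$ <S>  input=r q q u r $  — expand <S> -> <H> u r
step 2: stack=$ r u <H>  input=r q q u r $  — expand <H> -> r q q
step 3: stack=$ r u q q r  input=r q q u r $  — match r
step 4: stack=$ r u q q  input=q q u r $  — match q
step 5: stack=$ r u q  input=q u r $  — match q
Stack after step 5: $ r u (top = u).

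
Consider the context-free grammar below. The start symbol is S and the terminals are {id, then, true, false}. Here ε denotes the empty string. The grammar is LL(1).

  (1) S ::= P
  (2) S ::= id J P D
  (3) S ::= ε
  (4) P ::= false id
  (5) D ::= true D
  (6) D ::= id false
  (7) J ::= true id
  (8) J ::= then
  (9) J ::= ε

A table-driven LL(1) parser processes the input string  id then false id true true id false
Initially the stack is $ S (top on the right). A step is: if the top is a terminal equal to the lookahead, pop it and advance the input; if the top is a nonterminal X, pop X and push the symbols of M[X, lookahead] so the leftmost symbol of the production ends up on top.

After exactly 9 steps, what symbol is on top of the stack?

step 1: stack=$ S  input=id then false id true true id false $  — expand S ::= id J P D
step 2: stack=$ D P J id  input=id then false id true true id false $  — match id
step 3: stack=$ D P J  input=then false id true true id false $  — expand J ::= then
step 4: stack=$ D P then  input=then false id true true id false $  — match then
step 5: stack=$ D P  input=false id true true id false $  — expand P ::= false id
step 6: stack=$ D id false  input=false id true true id false $  — match false
step 7: stack=$ D id  input=id true true id false $  — match id
step 8: stack=$ D  input=true true id false $  — expand D ::= true D
step 9: stack=$ D true  input=true true id false $  — match true
Stack after step 9: $ D (top = D).

D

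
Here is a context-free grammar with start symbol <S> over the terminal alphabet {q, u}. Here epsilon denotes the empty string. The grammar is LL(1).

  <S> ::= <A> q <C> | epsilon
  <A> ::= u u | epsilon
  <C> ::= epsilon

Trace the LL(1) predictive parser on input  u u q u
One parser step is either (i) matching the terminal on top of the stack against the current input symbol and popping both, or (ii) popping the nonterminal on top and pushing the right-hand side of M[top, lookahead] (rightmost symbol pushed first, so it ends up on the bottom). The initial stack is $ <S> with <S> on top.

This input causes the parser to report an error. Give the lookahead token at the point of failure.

     Stack        Input      Action
  1  $ <S>        u u q u $  expand <S> ::= <A> q <C>
  2  $ <C> q <A>  u u q u $  expand <A> ::= u u
  3  $ <C> q u u  u u q u $  match u
  4  $ <C> q u    u q u $    match u
  5  $ <C> q      q u $      match q
  6  $ <C>        u $        error: M[<C>, u] is empty

u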